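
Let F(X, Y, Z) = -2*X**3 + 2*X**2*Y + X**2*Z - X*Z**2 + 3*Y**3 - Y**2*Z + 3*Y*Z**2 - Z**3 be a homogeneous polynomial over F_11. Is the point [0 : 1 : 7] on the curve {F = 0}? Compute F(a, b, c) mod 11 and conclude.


F(0,1,7) ≡ 9 (mod 11); P is NOT on the curve.

Evaluate F(0, 1, 7) term-by-term (mod 11).
  -2*X**3 ↦ -2·0·1·1 = 0
  2*X**2*Y ↦ 2·0·1·1 = 0
  X**2*Z ↦ 1·0·1·7 = 0
  -X*Z**2 ↦ -1·0·1·49 = 0
  3*Y**3 ↦ 3·1·1·1 = 3
  -Y**2*Z ↦ -1·1·1·7 = -7
  3*Y*Z**2 ↦ 3·1·1·49 = 147
  -Z**3 ↦ -1·1·1·343 = -343
Sum: F(0, 1, 7) = (0) + (0) + (0) + (0) + (3) + (-7) + (147) + (-343) = -200.
Reducing mod 11: -200 ≡ 9 (mod 11).
Since F(a, b, c) ≡ 9 ≠ 0 (mod 11), P does NOT lie on the curve.


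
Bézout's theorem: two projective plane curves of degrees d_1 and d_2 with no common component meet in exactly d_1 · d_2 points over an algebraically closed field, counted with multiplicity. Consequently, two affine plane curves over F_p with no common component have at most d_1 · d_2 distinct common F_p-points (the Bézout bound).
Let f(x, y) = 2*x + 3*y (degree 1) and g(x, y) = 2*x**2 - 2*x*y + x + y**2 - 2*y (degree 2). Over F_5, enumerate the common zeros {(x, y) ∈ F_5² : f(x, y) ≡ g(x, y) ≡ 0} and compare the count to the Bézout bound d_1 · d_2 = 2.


Common zeros: {(0, 0), (1, 1)}; count = 2; Bézout bound = 2.

deg(f) = 1, deg(g) = 2, so Bézout bound = 2.
Scan x ∈ F_5. For each x, list the y ∈ F_5 with f(x, y) ≡ 0 and those with g(x, y) ≡ 0 (mod 5); the common zeros in that column are the intersection.
  x = 0: f ≡ 0 at y ∈ {0}; g ≡ 0 at y ∈ {0, 2}; common: {0}.
  x = 1: f ≡ 0 at y ∈ {1}; g ≡ 0 at y ∈ {1, 3}; common: {1}.
  x = 2: f ≡ 0 at y ∈ {2}; g ≡ 0 at y ∈ {0, 1}; common: ∅.
  x = 3: f ≡ 0 at y ∈ {3}; g ≡ 0 at y ∈ {4}; common: ∅.
  x = 4: f ≡ 0 at y ∈ {4}; g ≡ 0 at y ∈ {2, 3}; common: ∅.
Collecting: common zeros = {(0, 0), (1, 1)}, so the count is 2.
Comparison with the Bézout bound: 2 ≤ 2 = deg(f)·deg(g), as expected for curves with no common component (the bound is attained).


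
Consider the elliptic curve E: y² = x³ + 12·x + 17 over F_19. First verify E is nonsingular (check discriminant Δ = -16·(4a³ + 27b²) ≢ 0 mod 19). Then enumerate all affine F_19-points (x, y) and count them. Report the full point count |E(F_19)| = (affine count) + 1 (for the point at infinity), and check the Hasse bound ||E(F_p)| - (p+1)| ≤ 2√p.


Affine points = {(0, 6), (0, 13), (1, 7), (1, 12), (2, 7), (2, 12), (3, 2), (3, 17), (6, 1), (6, 18), (7, 8), (7, 11), (8, 6), (8, 13), (10, 4), (10, 15), (11, 6), (11, 13), (15, 0), (16, 7), (16, 12), (17, 2), (17, 17), (18, 2), (18, 17)}; affine count = 25; |E(F_19)| = 26.

Discriminant check: Δ ∝ 4a³ + 27b² = 4·12³ + 27·17² = 4·1728 + 27·289 ≡ 9 (mod 19). Nonzero ⇒ E is nonsingular.
For each x ∈ F_19, compute rhs = x³ + 12·x + 17 mod 19, then count y ∈ F_19 with y² ≡ rhs.
  x = 0: rhs = 17, matching y values: 6, 13 (2 points).
  x = 1: rhs = 11, matching y values: 7, 12 (2 points).
  x = 2: rhs = 11, matching y values: 7, 12 (2 points).
  x = 3: rhs = 4, matching y values: 2, 17 (2 points).
  x = 4: rhs = 15, matching y values: none (0 points).
  x = 5: rhs = 12, matching y values: none (0 points).
  x = 6: rhs = 1, matching y values: 1, 18 (2 points).
  x = 7: rhs = 7, matching y values: 8, 11 (2 points).
  x = 8: rhs = 17, matching y values: 6, 13 (2 points).
  x = 9: rhs = 18, matching y values: none (0 points).
  x = 10: rhs = 16, matching y values: 4, 15 (2 points).
  x = 11: rhs = 17, matching y values: 6, 13 (2 points).
  x = 12: rhs = 8, matching y values: none (0 points).
  x = 13: rhs = 14, matching y values: none (0 points).
  x = 14: rhs = 3, matching y values: none (0 points).
  x = 15: rhs = 0, matching y values: 0 (1 points).
  x = 16: rhs = 11, matching y values: 7, 12 (2 points).
  x = 17: rhs = 4, matching y values: 2, 17 (2 points).
  x = 18: rhs = 4, matching y values: 2, 17 (2 points).
Total affine count: 25.
Full point count |E(F_19)| = 25 + 1 = 26.
Hasse bound: |26 − (19+1)| = |6| = 6 ≤ 2√19 ≈ 8.7178 ✓.


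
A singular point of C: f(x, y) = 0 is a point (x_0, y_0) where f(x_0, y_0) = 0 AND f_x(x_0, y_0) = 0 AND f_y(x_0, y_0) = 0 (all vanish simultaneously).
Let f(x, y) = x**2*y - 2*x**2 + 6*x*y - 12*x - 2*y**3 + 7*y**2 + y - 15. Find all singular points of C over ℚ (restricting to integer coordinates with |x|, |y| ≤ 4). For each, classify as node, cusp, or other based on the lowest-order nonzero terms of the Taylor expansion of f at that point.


Singular points: {(-3, 1)}; classification: node.

Compute partial derivatives:
  f_x = 2*x*y - 4*x + 6*y - 12.
  f_y = x**2 + 6*x - 6*y**2 + 14*y + 1.
Scan x_0 ∈ {−4, ..., 4}. For each x_0, f_y(x_0, y) is a polynomial in y; find its integer roots y ∈ {−4, ..., 4}, then test f_x and f at those candidates.
  x = -4: f_y(-4, y) = -6*y**2 + 14*y - 7; no integer root y with |y| ≤ 4.
  x = -3: f_y(-3, y) = -6*y**2 + 14*y - 8; vanishes at y ∈ {1}. (-3, 1): f_x = 0, f = 0 — SINGULAR.
  x = -2: f_y(-2, y) = -6*y**2 + 14*y - 7; no integer root y with |y| ≤ 4.
  x = -1: f_y(-1, y) = -6*y**2 + 14*y - 4; vanishes at y ∈ {2}. (-1, 2): f_x = 0 but f = -1 ≠ 0.
  x = 0: f_y(0, y) = -6*y**2 + 14*y + 1; no integer root y with |y| ≤ 4.
  x = 1: f_y(1, y) = -6*y**2 + 14*y + 8; no integer root y with |y| ≤ 4.
  x = 2: f_y(2, y) = -6*y**2 + 14*y + 17; no integer root y with |y| ≤ 4.
  x = 3: f_y(3, y) = -6*y**2 + 14*y + 28; no integer root y with |y| ≤ 4.
  x = 4: f_y(4, y) = -6*y**2 + 14*y + 41; no integer root y with |y| ≤ 4.
Only singular point on the grid: (-3, 1).
Classify: substitute x = -3 + u, y = 1 + v and expand: f = u**2*v - u**2 - 2*v**3 + v**2.
No constant or linear terms (consistent with a singular point). Quadratic part: -u**2 + v**2. Cubic part: u**2*v - 2*v**3.
The quadratic part v**2 - u**2 = (v − u)(v + u) splits into two distinct linear factors, so there are two distinct tangent lines y − 1 = ±(x − -3) — this is a node (ordinary double point).
Classification: node.


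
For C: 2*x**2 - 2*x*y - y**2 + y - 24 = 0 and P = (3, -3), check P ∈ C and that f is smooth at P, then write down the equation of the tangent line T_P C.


Tangent line at P: 18*x + y - 51 = 0.

Step 1: f(3, -3) = 0, so P lies on C.
Step 2: partial derivatives
  f_x(x, y) = 4*x - 2*y, f_y(x, y) = -2*x - 2*y + 1.
  f_x(P) = 18, f_y(P) = 1 (gradient nonzero, so P is smooth).
Step 3: tangent line at P: 18·(x − 3) + 1·(y − -3) = 0.
Expanding: 18*x + y - 51 = 0.


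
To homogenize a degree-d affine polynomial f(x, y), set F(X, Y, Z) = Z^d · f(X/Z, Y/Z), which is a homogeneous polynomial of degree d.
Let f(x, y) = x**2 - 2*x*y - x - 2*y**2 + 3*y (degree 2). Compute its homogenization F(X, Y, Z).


F(X, Y, Z) = X**2 - 2*X*Y - X*Z - 2*Y**2 + 3*Y*Z

deg(f) = 2.
Substitute x = X/Z, y = Y/Z into f, then multiply by Z^2.
  monomial 1·x^2·y^0 ↦ 1·X^2·Y^0·Z^0.
  monomial -2·x^1·y^1 ↦ -2·X^1·Y^1·Z^0.
  monomial -1·x^1·y^0 ↦ -1·X^1·Y^0·Z^1.
  monomial -2·x^0·y^2 ↦ -2·X^0·Y^2·Z^0.
  monomial 3·x^0·y^1 ↦ 3·X^0·Y^1·Z^1.
Collecting: F(X, Y, Z) = X**2 - 2*X*Y - X*Z - 2*Y**2 + 3*Y*Z.


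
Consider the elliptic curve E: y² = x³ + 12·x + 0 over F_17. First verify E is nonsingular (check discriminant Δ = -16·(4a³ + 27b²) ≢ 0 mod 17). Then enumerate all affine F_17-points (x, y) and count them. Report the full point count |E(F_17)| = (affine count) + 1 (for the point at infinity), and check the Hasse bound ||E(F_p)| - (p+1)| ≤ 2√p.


Affine points = {(0, 0), (1, 8), (1, 9), (2, 7), (2, 10), (5, 7), (5, 10), (6, 4), (6, 13), (7, 6), (7, 11), (8, 8), (8, 9), (9, 2), (9, 15), (10, 7), (10, 10), (11, 1), (11, 16), (12, 6), (12, 11), (15, 6), (15, 11), (16, 2), (16, 15)}; affine count = 25; |E(F_17)| = 26.

Discriminant check: Δ ∝ 4a³ + 27b² = 4·12³ + 27·0² = 4·1728 + 27·0 ≡ 10 (mod 17). Nonzero ⇒ E is nonsingular.
For each x ∈ F_17, compute rhs = x³ + 12·x + 0 mod 17, then count y ∈ F_17 with y² ≡ rhs.
  x = 0: rhs = 0, matching y values: 0 (1 points).
  x = 1: rhs = 13, matching y values: 8, 9 (2 points).
  x = 2: rhs = 15, matching y values: 7, 10 (2 points).
  x = 3: rhs = 12, matching y values: none (0 points).
  x = 4: rhs = 10, matching y values: none (0 points).
  x = 5: rhs = 15, matching y values: 7, 10 (2 points).
  x = 6: rhs = 16, matching y values: 4, 13 (2 points).
  x = 7: rhs = 2, matching y values: 6, 11 (2 points).
  x = 8: rhs = 13, matching y values: 8, 9 (2 points).
  x = 9: rhs = 4, matching y values: 2, 15 (2 points).
  x = 10: rhs = 15, matching y values: 7, 10 (2 points).
  x = 11: rhs = 1, matching y values: 1, 16 (2 points).
  x = 12: rhs = 2, matching y values: 6, 11 (2 points).
  x = 13: rhs = 7, matching y values: none (0 points).
  x = 14: rhs = 5, matching y values: none (0 points).
  x = 15: rhs = 2, matching y values: 6, 11 (2 points).
  x = 16: rhs = 4, matching y values: 2, 15 (2 points).
Total affine count: 25.
Full point count |E(F_17)| = 25 + 1 = 26.
Hasse bound: |26 − (17+1)| = |8| = 8 ≤ 2√17 ≈ 8.2462 ✓.


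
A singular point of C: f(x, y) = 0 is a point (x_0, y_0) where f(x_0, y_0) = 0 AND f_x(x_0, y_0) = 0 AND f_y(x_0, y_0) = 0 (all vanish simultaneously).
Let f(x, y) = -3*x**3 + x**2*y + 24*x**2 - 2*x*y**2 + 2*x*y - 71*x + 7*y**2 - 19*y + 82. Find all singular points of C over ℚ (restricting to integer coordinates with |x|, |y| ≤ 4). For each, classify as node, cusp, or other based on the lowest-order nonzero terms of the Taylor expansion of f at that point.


Singular points: {(3, 2)}; classification: node.

Compute partial derivatives:
  f_x = -9*x**2 + 2*x*y + 48*x - 2*y**2 + 2*y - 71.
  f_y = x**2 - 4*x*y + 2*x + 14*y - 19.
Scan x_0 ∈ {−4, ..., 4}. For each x_0, f_y(x_0, y) is a polynomial in y; find its integer roots y ∈ {−4, ..., 4}, then test f_x and f at those candidates.
  x = -4: f_y(-4, y) = 30*y - 11; no integer root y with |y| ≤ 4.
  x = -3: f_y(-3, y) = 26*y - 16; no integer root y with |y| ≤ 4.
  x = -2: f_y(-2, y) = 22*y - 19; no integer root y with |y| ≤ 4.
  x = -1: f_y(-1, y) = 18*y - 20; no integer root y with |y| ≤ 4.
  x = 0: f_y(0, y) = 14*y - 19; no integer root y with |y| ≤ 4.
  x = 1: f_y(1, y) = 10*y - 16; no integer root y with |y| ≤ 4.
  x = 2: f_y(2, y) = 6*y - 11; no integer root y with |y| ≤ 4.
  x = 3: f_y(3, y) = 2*y - 4; vanishes at y ∈ {2}. (3, 2): f_x = 0, f = 0 — SINGULAR.
  x = 4: f_y(4, y) = 5 - 2*y; no integer root y with |y| ≤ 4.
Only singular point on the grid: (3, 2).
Classify: substitute x = 3 + u, y = 2 + v and expand: f = -3*u**3 + u**2*v - u**2 - 2*u*v**2 + v**2.
No constant or linear terms (consistent with a singular point). Quadratic part: -u**2 + v**2. Cubic part: -3*u**3 + u**2*v - 2*u*v**2.
The quadratic part v**2 - u**2 = (v − u)(v + u) splits into two distinct linear factors, so there are two distinct tangent lines y − 2 = ±(x − 3) — this is a node (ordinary double point).
Classification: node.


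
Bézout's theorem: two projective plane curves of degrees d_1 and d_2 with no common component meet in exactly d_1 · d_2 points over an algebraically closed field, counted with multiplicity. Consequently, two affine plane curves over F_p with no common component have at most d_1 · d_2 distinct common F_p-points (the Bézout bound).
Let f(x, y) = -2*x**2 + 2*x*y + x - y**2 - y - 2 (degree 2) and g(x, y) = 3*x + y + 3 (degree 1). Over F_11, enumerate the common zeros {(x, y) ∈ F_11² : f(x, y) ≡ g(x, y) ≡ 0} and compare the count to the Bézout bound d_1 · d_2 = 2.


Common zeros: ∅; count = 0; Bézout bound = 2.

deg(f) = 2, deg(g) = 1, so Bézout bound = 2.
Scan x ∈ F_11. For each x, list the y ∈ F_11 with f(x, y) ≡ 0 and those with g(x, y) ≡ 0 (mod 11); the common zeros in that column are the intersection.
  x = 0: f ≡ 0 at y ∈ {4, 6}; g ≡ 0 at y ∈ {8}; common: ∅.
  x = 1: f ≡ 0 at y ∈ {6}; g ≡ 0 at y ∈ {5}; common: ∅.
  x = 2: f ≡ 0 at y ∈ ∅; g ≡ 0 at y ∈ {2}; common: ∅.
  x = 3: f ≡ 0 at y ∈ {2, 3}; g ≡ 0 at y ∈ {10}; common: ∅.
  x = 4: f ≡ 0 at y ∈ ∅; g ≡ 0 at y ∈ {7}; common: ∅.
  x = 5: f ≡ 0 at y ∈ {2, 7}; g ≡ 0 at y ∈ {4}; common: ∅.
  x = 6: f ≡ 0 at y ∈ {3, 8}; g ≡ 0 at y ∈ {1}; common: ∅.
  x = 7: f ≡ 0 at y ∈ ∅; g ≡ 0 at y ∈ {9}; common: ∅.
  x = 8: f ≡ 0 at y ∈ {7, 8}; g ≡ 0 at y ∈ {6}; common: ∅.
  x = 9: f ≡ 0 at y ∈ ∅; g ≡ 0 at y ∈ {3}; common: ∅.
  x = 10: f ≡ 0 at y ∈ {4}; g ≡ 0 at y ∈ {0}; common: ∅.
Collecting: common zeros = ∅, so the count is 0.
Comparison with the Bézout bound: 0 ≤ 2 = deg(f)·deg(g), as expected for curves with no common component (the affine F_11-count falls short of the bound because intersections may lie at infinity, over extension fields, or carry multiplicity).


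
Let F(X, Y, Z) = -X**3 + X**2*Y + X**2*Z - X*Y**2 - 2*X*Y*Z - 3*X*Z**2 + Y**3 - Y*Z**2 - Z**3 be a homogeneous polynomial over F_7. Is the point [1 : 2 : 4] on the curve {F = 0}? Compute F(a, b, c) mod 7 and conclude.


F(1,2,4) ≡ 3 (mod 7); P is NOT on the curve.

Evaluate F(1, 2, 4) term-by-term (mod 7).
  -X**3 ↦ -1·1·1·1 = -1
  X**2*Y ↦ 1·1·2·1 = 2
  X**2*Z ↦ 1·1·1·4 = 4
  -X*Y**2 ↦ -1·1·4·1 = -4
  -2*X*Y*Z ↦ -2·1·2·4 = -16
  -3*X*Z**2 ↦ -3·1·1·16 = -48
  Y**3 ↦ 1·1·8·1 = 8
  -Y*Z**2 ↦ -1·1·2·16 = -32
  -Z**3 ↦ -1·1·1·64 = -64
Sum: F(1, 2, 4) = (-1) + (2) + (4) + (-4) + (-16) + (-48) + (8) + (-32) + (-64) = -151.
Reducing mod 7: -151 ≡ 3 (mod 7).
Since F(a, b, c) ≡ 3 ≠ 0 (mod 7), P does NOT lie on the curve.


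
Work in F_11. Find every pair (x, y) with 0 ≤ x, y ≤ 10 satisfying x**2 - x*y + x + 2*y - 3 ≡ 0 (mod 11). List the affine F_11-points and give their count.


Affine F_11-points: {(0, 7), (1, 1), (3, 9), (4, 3), (5, 9), (6, 7), (7, 4), (8, 6), (9, 3), (10, 1)}; count = 10.

For each of the 121 pairs (x, y) ∈ F_11², evaluate f(x, y) mod 11. Record the zeros.
  x = 0: [0↦8, 1↦10, 2↦1, 3↦3, 4↦5, 5↦7, 6↦9, 7↦0, 8↦2, 9↦4, 10↦6]  zeros at y ∈ {7}
  x = 1: [0↦10, 1↦0, 2↦1, 3↦2, 4↦3, 5↦4, 6↦5, 7↦6, 8↦7, 9↦8, 10↦9]  zeros at y ∈ {1}
  x = 2: [0↦3, 1↦3, 2↦3, 3↦3, 4↦3, 5↦3, 6↦3, 7↦3, 8↦3, 9↦3, 10↦3]  zeros at y ∈ ∅
  x = 3: [0↦9, 1↦8, 2↦7, 3↦6, 4↦5, 5↦4, 6↦3, 7↦2, 8↦1, 9↦0, 10↦10]  zeros at y ∈ {9}
  x = 4: [0↦6, 1↦4, 2↦2, 3↦0, 4↦9, 5↦7, 6↦5, 7↦3, 8↦1, 9↦10, 10↦8]  zeros at y ∈ {3}
  x = 5: [0↦5, 1↦2, 2↦10, 3↦7, 4↦4, 5↦1, 6↦9, 7↦6, 8↦3, 9↦0, 10↦8]  zeros at y ∈ {9}
  x = 6: [0↦6, 1↦2, 2↦9, 3↦5, 4↦1, 5↦8, 6↦4, 7↦0, 8↦7, 9↦3, 10↦10]  zeros at y ∈ {7}
  x = 7: [0↦9, 1↦4, 2↦10, 3↦5, 4↦0, 5↦6, 6↦1, 7↦7, 8↦2, 9↦8, 10↦3]  zeros at y ∈ {4}
  x = 8: [0↦3, 1↦8, 2↦2, 3↦7, 4↦1, 5↦6, 6↦0, 7↦5, 8↦10, 9↦4, 10↦9]  zeros at y ∈ {6}
  x = 9: [0↦10, 1↦3, 2↦7, 3↦0, 4↦4, 5↦8, 6↦1, 7↦5, 8↦9, 9↦2, 10↦6]  zeros at y ∈ {3}
  x = 10: [0↦8, 1↦0, 2↦3, 3↦6, 4↦9, 5↦1, 6↦4, 7↦7, 8↦10, 9↦2, 10↦5]  zeros at y ∈ {1}
Collecting zeros: affine points = {(0, 7), (1, 1), (3, 9), (4, 3), (5, 9), (6, 7), (7, 4), (8, 6), (9, 3), (10, 1)}.
Total count |C(F_11)_aff| = 10.


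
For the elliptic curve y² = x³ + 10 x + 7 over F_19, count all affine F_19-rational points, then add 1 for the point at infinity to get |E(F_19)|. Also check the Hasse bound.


Affine points = {(0, 8), (0, 11), (2, 4), (2, 15), (3, 8), (3, 11), (4, 4), (4, 15), (5, 7), (5, 12), (6, 6), (6, 13), (9, 3), (9, 16), (10, 9), (10, 10), (11, 2), (11, 17), (13, 4), (13, 15), (15, 6), (15, 13), (16, 8), (16, 11), (17, 6), (17, 13)}; affine count = 26; |E(F_19)| = 27.

Discriminant check: Δ ∝ 4a³ + 27b² = 4·10³ + 27·7² = 4·1000 + 27·49 ≡ 3 (mod 19). Nonzero ⇒ E is nonsingular.
For each x ∈ F_19, compute rhs = x³ + 10·x + 7 mod 19, then count y ∈ F_19 with y² ≡ rhs.
  x = 0: rhs = 7, matching y values: 8, 11 (2 points).
  x = 1: rhs = 18, matching y values: none (0 points).
  x = 2: rhs = 16, matching y values: 4, 15 (2 points).
  x = 3: rhs = 7, matching y values: 8, 11 (2 points).
  x = 4: rhs = 16, matching y values: 4, 15 (2 points).
  x = 5: rhs = 11, matching y values: 7, 12 (2 points).
  x = 6: rhs = 17, matching y values: 6, 13 (2 points).
  x = 7: rhs = 2, matching y values: none (0 points).
  x = 8: rhs = 10, matching y values: none (0 points).
  x = 9: rhs = 9, matching y values: 3, 16 (2 points).
  x = 10: rhs = 5, matching y values: 9, 10 (2 points).
  x = 11: rhs = 4, matching y values: 2, 17 (2 points).
  x = 12: rhs = 12, matching y values: none (0 points).
  x = 13: rhs = 16, matching y values: 4, 15 (2 points).
  x = 14: rhs = 3, matching y values: none (0 points).
  x = 15: rhs = 17, matching y values: 6, 13 (2 points).
  x = 16: rhs = 7, matching y values: 8, 11 (2 points).
  x = 17: rhs = 17, matching y values: 6, 13 (2 points).
  x = 18: rhs = 15, matching y values: none (0 points).
Total affine count: 26.
Full point count |E(F_19)| = 26 + 1 = 27.
Hasse bound: |27 − (19+1)| = |7| = 7 ≤ 2√19 ≈ 8.7178 ✓.


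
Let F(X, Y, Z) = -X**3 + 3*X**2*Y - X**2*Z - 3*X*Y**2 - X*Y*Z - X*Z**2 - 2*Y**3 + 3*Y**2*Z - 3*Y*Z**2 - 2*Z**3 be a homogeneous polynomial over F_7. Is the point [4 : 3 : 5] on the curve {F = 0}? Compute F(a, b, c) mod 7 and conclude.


F(4,3,5) ≡ 3 (mod 7); P is NOT on the curve.

Evaluate F(4, 3, 5) term-by-term (mod 7).
  -X**3 ↦ -1·64·1·1 = -64
  3*X**2*Y ↦ 3·16·3·1 = 144
  -X**2*Z ↦ -1·16·1·5 = -80
  -3*X*Y**2 ↦ -3·4·9·1 = -108
  -X*Y*Z ↦ -1·4·3·5 = -60
  -X*Z**2 ↦ -1·4·1·25 = -100
  -2*Y**3 ↦ -2·1·27·1 = -54
  3*Y**2*Z ↦ 3·1·9·5 = 135
  -3*Y*Z**2 ↦ -3·1·3·25 = -225
  -2*Z**3 ↦ -2·1·1·125 = -250
Sum: F(4, 3, 5) = (-64) + (144) + (-80) + (-108) + (-60) + (-100) + (-54) + (135) + (-225) + (-250) = -662.
Reducing mod 7: -662 ≡ 3 (mod 7).
Since F(a, b, c) ≡ 3 ≠ 0 (mod 7), P does NOT lie on the curve.


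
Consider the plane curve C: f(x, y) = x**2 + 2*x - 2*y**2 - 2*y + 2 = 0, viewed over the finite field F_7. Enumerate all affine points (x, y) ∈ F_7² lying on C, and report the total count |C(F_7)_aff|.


Affine F_7-points: {(1, 2), (1, 4), (2, 3), (3, 3), (4, 2), (4, 4)}; count = 6.

For each of the 49 pairs (x, y) ∈ F_7², evaluate f(x, y) mod 7. Record the zeros.
  x = 0: [0↦2, 1↦5, 2↦4, 3↦6, 4↦4, 5↦5, 6↦2]  zeros at y ∈ ∅
  x = 1: [0↦5, 1↦1, 2↦0, 3↦2, 4↦0, 5↦1, 6↦5]  zeros at y ∈ {2, 4}
  x = 2: [0↦3, 1↦6, 2↦5, 3↦0, 4↦5, 5↦6, 6↦3]  zeros at y ∈ {3}
  x = 3: [0↦3, 1↦6, 2↦5, 3↦0, 4↦5, 5↦6, 6↦3]  zeros at y ∈ {3}
  x = 4: [0↦5, 1↦1, 2↦0, 3↦2, 4↦0, 5↦1, 6↦5]  zeros at y ∈ {2, 4}
  x = 5: [0↦2, 1↦5, 2↦4, 3↦6, 4↦4, 5↦5, 6↦2]  zeros at y ∈ ∅
  x = 6: [0↦1, 1↦4, 2↦3, 3↦5, 4↦3, 5↦4, 6↦1]  zeros at y ∈ ∅
Collecting zeros: affine points = {(1, 2), (1, 4), (2, 3), (3, 3), (4, 2), (4, 4)}.
Total count |C(F_7)_aff| = 6.


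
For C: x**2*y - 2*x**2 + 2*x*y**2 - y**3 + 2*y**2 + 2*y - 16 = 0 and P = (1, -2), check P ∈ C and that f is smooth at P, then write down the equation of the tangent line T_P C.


Tangent line at P: -25*y - 50 = 0.

Step 1: f(1, -2) = 0, so P lies on C.
Step 2: partial derivatives
  f_x(x, y) = 2*x*y - 4*x + 2*y**2, f_y(x, y) = x**2 + 4*x*y - 3*y**2 + 4*y + 2.
  f_x(P) = 0, f_y(P) = -25 (gradient nonzero, so P is smooth).
Step 3: tangent line at P: 0·(x − 1) + -25·(y − -2) = 0.
Expanding: -25*y - 50 = 0.


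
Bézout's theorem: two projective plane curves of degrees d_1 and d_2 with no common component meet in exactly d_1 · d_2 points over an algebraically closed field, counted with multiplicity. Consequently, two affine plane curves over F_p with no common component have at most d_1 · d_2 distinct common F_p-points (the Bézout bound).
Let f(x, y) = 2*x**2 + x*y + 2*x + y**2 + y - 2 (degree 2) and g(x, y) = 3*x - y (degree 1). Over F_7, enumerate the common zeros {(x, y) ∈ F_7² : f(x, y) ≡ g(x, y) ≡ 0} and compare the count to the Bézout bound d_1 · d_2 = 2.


Common zeros: {(6, 4)}; count = 1; Bézout bound = 2.

deg(f) = 2, deg(g) = 1, so Bézout bound = 2.
Scan x ∈ F_7. For each x, list the y ∈ F_7 with f(x, y) ≡ 0 and those with g(x, y) ≡ 0 (mod 7); the common zeros in that column are the intersection.
  x = 0: f ≡ 0 at y ∈ {1, 5}; g ≡ 0 at y ∈ {0}; common: ∅.
  x = 1: f ≡ 0 at y ∈ ∅; g ≡ 0 at y ∈ {3}; common: ∅.
  x = 2: f ≡ 0 at y ∈ {1, 3}; g ≡ 0 at y ∈ {6}; common: ∅.
  x = 3: f ≡ 0 at y ∈ ∅; g ≡ 0 at y ∈ {2}; common: ∅.
  x = 4: f ≡ 0 at y ∈ ∅; g ≡ 0 at y ∈ {5}; common: ∅.
  x = 5: f ≡ 0 at y ∈ {4}; g ≡ 0 at y ∈ {1}; common: ∅.
  x = 6: f ≡ 0 at y ∈ {3, 4}; g ≡ 0 at y ∈ {4}; common: {4}.
Collecting: common zeros = {(6, 4)}, so the count is 1.
Comparison with the Bézout bound: 1 ≤ 2 = deg(f)·deg(g), as expected for curves with no common component (the affine F_7-count falls short of the bound because intersections may lie at infinity, over extension fields, or carry multiplicity).


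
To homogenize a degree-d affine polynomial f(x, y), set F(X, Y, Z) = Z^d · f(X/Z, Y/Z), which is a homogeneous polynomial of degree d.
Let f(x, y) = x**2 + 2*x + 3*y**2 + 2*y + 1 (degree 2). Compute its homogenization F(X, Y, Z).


F(X, Y, Z) = X**2 + 2*X*Z + 3*Y**2 + 2*Y*Z + Z**2

deg(f) = 2.
Substitute x = X/Z, y = Y/Z into f, then multiply by Z^2.
  monomial 1·x^2·y^0 ↦ 1·X^2·Y^0·Z^0.
  monomial 2·x^1·y^0 ↦ 2·X^1·Y^0·Z^1.
  monomial 3·x^0·y^2 ↦ 3·X^0·Y^2·Z^0.
  monomial 2·x^0·y^1 ↦ 2·X^0·Y^1·Z^1.
  monomial 1·x^0·y^0 ↦ 1·X^0·Y^0·Z^2.
Collecting: F(X, Y, Z) = X**2 + 2*X*Z + 3*Y**2 + 2*Y*Z + Z**2.


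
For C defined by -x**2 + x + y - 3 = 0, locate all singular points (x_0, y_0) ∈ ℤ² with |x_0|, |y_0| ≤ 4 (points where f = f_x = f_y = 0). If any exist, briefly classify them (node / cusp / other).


No singular points in the scanned grid; C is smooth there.

Compute partial derivatives:
  f_x = 1 - 2*x.
  f_y = 1.
f_y = 1 is a nonzero constant, so f_y never vanishes: no point (x, y) can satisfy f = f_x = f_y = 0. In particular no (x, y) ∈ {−4, ..., 4}² is singular; the curve is smooth.


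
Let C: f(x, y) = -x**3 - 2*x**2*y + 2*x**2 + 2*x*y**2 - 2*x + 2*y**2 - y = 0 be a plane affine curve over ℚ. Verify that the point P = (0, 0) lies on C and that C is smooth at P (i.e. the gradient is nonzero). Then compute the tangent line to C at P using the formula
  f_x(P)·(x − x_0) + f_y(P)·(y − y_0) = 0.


Tangent line at P: -2*x - y = 0.

Step 1: f(0, 0) = 0, so P lies on C.
Step 2: partial derivatives
  f_x(x, y) = -3*x**2 - 4*x*y + 4*x + 2*y**2 - 2, f_y(x, y) = -2*x**2 + 4*x*y + 4*y - 1.
  f_x(P) = -2, f_y(P) = -1 (gradient nonzero, so P is smooth).
Step 3: tangent line at P: -2·(x − 0) + -1·(y − 0) = 0.
Expanding: -2*x - y = 0.


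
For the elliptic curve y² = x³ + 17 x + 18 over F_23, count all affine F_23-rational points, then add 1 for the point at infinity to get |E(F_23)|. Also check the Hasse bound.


Affine points = {(0, 8), (0, 15), (1, 6), (1, 17), (3, 2), (3, 21), (4, 9), (4, 14), (9, 7), (9, 16), (11, 8), (11, 15), (12, 8), (12, 15), (16, 4), (16, 19), (19, 1), (19, 22), (20, 3), (20, 20), (22, 0)}; affine count = 21; |E(F_23)| = 22.

Discriminant check: Δ ∝ 4a³ + 27b² = 4·17³ + 27·18² = 4·4913 + 27·324 ≡ 18 (mod 23). Nonzero ⇒ E is nonsingular.
For each x ∈ F_23, compute rhs = x³ + 17·x + 18 mod 23, then count y ∈ F_23 with y² ≡ rhs.
  x = 0: rhs = 18, matching y values: 8, 15 (2 points).
  x = 1: rhs = 13, matching y values: 6, 17 (2 points).
  x = 2: rhs = 14, matching y values: none (0 points).
  x = 3: rhs = 4, matching y values: 2, 21 (2 points).
  x = 4: rhs = 12, matching y values: 9, 14 (2 points).
  x = 5: rhs = 21, matching y values: none (0 points).
  x = 6: rhs = 14, matching y values: none (0 points).
  x = 7: rhs = 20, matching y values: none (0 points).
  x = 8: rhs = 22, matching y values: none (0 points).
  x = 9: rhs = 3, matching y values: 7, 16 (2 points).
  x = 10: rhs = 15, matching y values: none (0 points).
  x = 11: rhs = 18, matching y values: 8, 15 (2 points).
  x = 12: rhs = 18, matching y values: 8, 15 (2 points).
  x = 13: rhs = 21, matching y values: none (0 points).
  x = 14: rhs = 10, matching y values: none (0 points).
  x = 15: rhs = 14, matching y values: none (0 points).
  x = 16: rhs = 16, matching y values: 4, 19 (2 points).
  x = 17: rhs = 22, matching y values: none (0 points).
  x = 18: rhs = 15, matching y values: none (0 points).
  x = 19: rhs = 1, matching y values: 1, 22 (2 points).
  x = 20: rhs = 9, matching y values: 3, 20 (2 points).
  x = 21: rhs = 22, matching y values: none (0 points).
  x = 22: rhs = 0, matching y values: 0 (1 points).
Total affine count: 21.
Full point count |E(F_23)| = 21 + 1 = 22.
Hasse bound: |22 − (23+1)| = |-2| = 2 ≤ 2√23 ≈ 9.5917 ✓.


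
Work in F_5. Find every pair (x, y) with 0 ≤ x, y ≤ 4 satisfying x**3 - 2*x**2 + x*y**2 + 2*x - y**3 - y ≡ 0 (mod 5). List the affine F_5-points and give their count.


Affine F_5-points: {(0, 0), (0, 2), (0, 3), (1, 1), (1, 2), (1, 3), (3, 0), (3, 4), (4, 0)}; count = 9.

For each of the 25 pairs (x, y) ∈ F_5², evaluate f(x, y) mod 5. Record the zeros.
  x = 0: [0↦0, 1↦3, 2↦0, 3↦0, 4↦2]  zeros at y ∈ {0, 2, 3}
  x = 1: [0↦1, 1↦0, 2↦0, 3↦0, 4↦4]  zeros at y ∈ {1, 2, 3}
  x = 2: [0↦4, 1↦4, 2↦2, 3↦2, 4↦3]  zeros at y ∈ ∅
  x = 3: [0↦0, 1↦1, 2↦2, 3↦2, 4↦0]  zeros at y ∈ {0, 4}
  x = 4: [0↦0, 1↦2, 2↦1, 3↦1, 4↦1]  zeros at y ∈ {0}
Collecting zeros: affine points = {(0, 0), (0, 2), (0, 3), (1, 1), (1, 2), (1, 3), (3, 0), (3, 4), (4, 0)}.
Total count |C(F_5)_aff| = 9.


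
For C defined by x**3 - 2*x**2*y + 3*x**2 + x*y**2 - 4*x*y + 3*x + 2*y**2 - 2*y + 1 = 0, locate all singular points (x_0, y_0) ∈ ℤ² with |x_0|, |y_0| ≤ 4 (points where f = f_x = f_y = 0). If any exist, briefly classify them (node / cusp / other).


Singular points: {(-1, 0)}; classification: cusp.

Compute partial derivatives:
  f_x = 3*x**2 - 4*x*y + 6*x + y**2 - 4*y + 3.
  f_y = -2*x**2 + 2*x*y - 4*x + 4*y - 2.
Scan x_0 ∈ {−4, ..., 4}. For each x_0, f_y(x_0, y) is a polynomial in y; find its integer roots y ∈ {−4, ..., 4}, then test f_x and f at those candidates.
  x = -4: f_y(-4, y) = -4*y - 18; no integer root y with |y| ≤ 4.
  x = -3: f_y(-3, y) = -2*y - 8; vanishes at y ∈ {-4}. (-3, -4): f_x = -4 ≠ 0.
  x = -2: f_y(-2, y) = -2; no integer root y with |y| ≤ 4.
  x = -1: f_y(-1, y) = 2*y; vanishes at y ∈ {0}. (-1, 0): f_x = 0, f = 0 — SINGULAR.
  x = 0: f_y(0, y) = 4*y - 2; no integer root y with |y| ≤ 4.
  x = 1: f_y(1, y) = 6*y - 8; no integer root y with |y| ≤ 4.
  x = 2: f_y(2, y) = 8*y - 18; no integer root y with |y| ≤ 4.
  x = 3: f_y(3, y) = 10*y - 32; no integer root y with |y| ≤ 4.
  x = 4: f_y(4, y) = 12*y - 50; no integer root y with |y| ≤ 4.
Only singular point on the grid: (-1, 0).
Classify: substitute x = -1 + u, y = 0 + v and expand: f = u**3 - 2*u**2*v + u*v**2 + v**2.
No constant or linear terms (consistent with a singular point). Quadratic part: v**2. Cubic part: u**3 - 2*u**2*v + u*v**2.
The quadratic part v**2 is a perfect square, so there is a single (double) tangent line v = 0, i.e. y = 0. Restricting the cubic part to that line (v = 0) leaves u**3 ≠ 0, so f is not divisible by v and the branch is v² ≈ -u**3 to lowest order — this is a cusp.
Classification: cusp.


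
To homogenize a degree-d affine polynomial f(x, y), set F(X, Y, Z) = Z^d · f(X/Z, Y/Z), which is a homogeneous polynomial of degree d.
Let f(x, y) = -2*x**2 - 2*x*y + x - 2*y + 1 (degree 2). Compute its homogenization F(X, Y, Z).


F(X, Y, Z) = -2*X**2 - 2*X*Y + X*Z - 2*Y*Z + Z**2

deg(f) = 2.
Substitute x = X/Z, y = Y/Z into f, then multiply by Z^2.
  monomial -2·x^2·y^0 ↦ -2·X^2·Y^0·Z^0.
  monomial -2·x^1·y^1 ↦ -2·X^1·Y^1·Z^0.
  monomial 1·x^1·y^0 ↦ 1·X^1·Y^0·Z^1.
  monomial -2·x^0·y^1 ↦ -2·X^0·Y^1·Z^1.
  monomial 1·x^0·y^0 ↦ 1·X^0·Y^0·Z^2.
Collecting: F(X, Y, Z) = -2*X**2 - 2*X*Y + X*Z - 2*Y*Z + Z**2.


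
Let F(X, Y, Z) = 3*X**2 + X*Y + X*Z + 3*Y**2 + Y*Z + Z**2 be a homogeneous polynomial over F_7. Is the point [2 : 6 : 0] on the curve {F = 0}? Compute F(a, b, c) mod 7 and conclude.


F(2,6,0) ≡ 6 (mod 7); P is NOT on the curve.

Evaluate F(2, 6, 0) term-by-term (mod 7).
  3*X**2 ↦ 3·4·1·1 = 12
  X*Y ↦ 1·2·6·1 = 12
  X*Z ↦ 1·2·1·0 = 0
  3*Y**2 ↦ 3·1·36·1 = 108
  Y*Z ↦ 1·1·6·0 = 0
  Z**2 ↦ 1·1·1·0 = 0
Sum: F(2, 6, 0) = (12) + (12) + (0) + (108) + (0) + (0) = 132.
Reducing mod 7: 132 ≡ 6 (mod 7).
Since F(a, b, c) ≡ 6 ≠ 0 (mod 7), P does NOT lie on the curve.


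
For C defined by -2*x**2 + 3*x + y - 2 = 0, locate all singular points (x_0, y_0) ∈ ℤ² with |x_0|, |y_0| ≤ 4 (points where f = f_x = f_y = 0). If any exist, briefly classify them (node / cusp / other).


No singular points in the scanned grid; C is smooth there.

Compute partial derivatives:
  f_x = 3 - 4*x.
  f_y = 1.
f_y = 1 is a nonzero constant, so f_y never vanishes: no point (x, y) can satisfy f = f_x = f_y = 0. In particular no (x, y) ∈ {−4, ..., 4}² is singular; the curve is smooth.


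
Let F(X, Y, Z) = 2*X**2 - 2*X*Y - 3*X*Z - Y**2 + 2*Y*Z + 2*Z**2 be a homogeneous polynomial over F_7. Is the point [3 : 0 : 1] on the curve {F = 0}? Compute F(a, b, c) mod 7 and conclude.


F(3,0,1) ≡ 4 (mod 7); P is NOT on the curve.

Evaluate F(3, 0, 1) term-by-term (mod 7).
  2*X**2 ↦ 2·9·1·1 = 18
  -2*X*Y ↦ -2·3·0·1 = 0
  -3*X*Z ↦ -3·3·1·1 = -9
  -Y**2 ↦ -1·1·0·1 = 0
  2*Y*Z ↦ 2·1·0·1 = 0
  2*Z**2 ↦ 2·1·1·1 = 2
Sum: F(3, 0, 1) = (18) + (0) + (-9) + (0) + (0) + (2) = 11.
Reducing mod 7: 11 ≡ 4 (mod 7).
Since F(a, b, c) ≡ 4 ≠ 0 (mod 7), P does NOT lie on the curve.


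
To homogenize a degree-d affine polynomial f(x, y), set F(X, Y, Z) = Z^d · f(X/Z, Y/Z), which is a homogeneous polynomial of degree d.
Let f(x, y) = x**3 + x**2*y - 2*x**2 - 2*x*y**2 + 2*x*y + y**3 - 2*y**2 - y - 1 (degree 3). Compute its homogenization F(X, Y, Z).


F(X, Y, Z) = X**3 + X**2*Y - 2*X**2*Z - 2*X*Y**2 + 2*X*Y*Z + Y**3 - 2*Y**2*Z - Y*Z**2 - Z**3

deg(f) = 3.
Substitute x = X/Z, y = Y/Z into f, then multiply by Z^3.
  monomial 1·x^3·y^0 ↦ 1·X^3·Y^0·Z^0.
  monomial 1·x^2·y^1 ↦ 1·X^2·Y^1·Z^0.
  monomial -2·x^2·y^0 ↦ -2·X^2·Y^0·Z^1.
  monomial -2·x^1·y^2 ↦ -2·X^1·Y^2·Z^0.
  monomial 2·x^1·y^1 ↦ 2·X^1·Y^1·Z^1.
  monomial 1·x^0·y^3 ↦ 1·X^0·Y^3·Z^0.
  monomial -2·x^0·y^2 ↦ -2·X^0·Y^2·Z^1.
  monomial -1·x^0·y^1 ↦ -1·X^0·Y^1·Z^2.
  monomial -1·x^0·y^0 ↦ -1·X^0·Y^0·Z^3.
Collecting: F(X, Y, Z) = X**3 + X**2*Y - 2*X**2*Z - 2*X*Y**2 + 2*X*Y*Z + Y**3 - 2*Y**2*Z - Y*Z**2 - Z**3.


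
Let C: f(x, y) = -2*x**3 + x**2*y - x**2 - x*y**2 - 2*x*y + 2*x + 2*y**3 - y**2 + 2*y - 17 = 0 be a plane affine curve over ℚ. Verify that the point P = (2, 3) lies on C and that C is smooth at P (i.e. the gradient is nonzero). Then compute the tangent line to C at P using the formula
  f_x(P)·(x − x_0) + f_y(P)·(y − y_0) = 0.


Tangent line at P: -29*x + 38*y - 56 = 0.

Step 1: f(2, 3) = 0, so P lies on C.
Step 2: partial derivatives
  f_x(x, y) = -6*x**2 + 2*x*y - 2*x - y**2 - 2*y + 2, f_y(x, y) = x**2 - 2*x*y - 2*x + 6*y**2 - 2*y + 2.
  f_x(P) = -29, f_y(P) = 38 (gradient nonzero, so P is smooth).
Step 3: tangent line at P: -29·(x − 2) + 38·(y − 3) = 0.
Expanding: -29*x + 38*y - 56 = 0.


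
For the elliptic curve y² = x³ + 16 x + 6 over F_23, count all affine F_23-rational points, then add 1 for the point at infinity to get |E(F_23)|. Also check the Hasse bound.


Affine points = {(0, 11), (0, 12), (1, 0), (2, 0), (3, 9), (3, 14), (5, 2), (5, 21), (7, 1), (7, 22), (8, 5), (8, 18), (10, 4), (10, 19), (11, 8), (11, 15), (17, 4), (17, 19), (18, 10), (18, 13), (19, 4), (19, 19), (20, 0), (21, 9), (21, 14), (22, 9), (22, 14)}; affine count = 27; |E(F_23)| = 28.

Discriminant check: Δ ∝ 4a³ + 27b² = 4·16³ + 27·6² = 4·4096 + 27·36 ≡ 14 (mod 23). Nonzero ⇒ E is nonsingular.
For each x ∈ F_23, compute rhs = x³ + 16·x + 6 mod 23, then count y ∈ F_23 with y² ≡ rhs.
  x = 0: rhs = 6, matching y values: 11, 12 (2 points).
  x = 1: rhs = 0, matching y values: 0 (1 points).
  x = 2: rhs = 0, matching y values: 0 (1 points).
  x = 3: rhs = 12, matching y values: 9, 14 (2 points).
  x = 4: rhs = 19, matching y values: none (0 points).
  x = 5: rhs = 4, matching y values: 2, 21 (2 points).
  x = 6: rhs = 19, matching y values: none (0 points).
  x = 7: rhs = 1, matching y values: 1, 22 (2 points).
  x = 8: rhs = 2, matching y values: 5, 18 (2 points).
  x = 9: rhs = 5, matching y values: none (0 points).
  x = 10: rhs = 16, matching y values: 4, 19 (2 points).
  x = 11: rhs = 18, matching y values: 8, 15 (2 points).
  x = 12: rhs = 17, matching y values: none (0 points).
  x = 13: rhs = 19, matching y values: none (0 points).
  x = 14: rhs = 7, matching y values: none (0 points).
  x = 15: rhs = 10, matching y values: none (0 points).
  x = 16: rhs = 11, matching y values: none (0 points).
  x = 17: rhs = 16, matching y values: 4, 19 (2 points).
  x = 18: rhs = 8, matching y values: 10, 13 (2 points).
  x = 19: rhs = 16, matching y values: 4, 19 (2 points).
  x = 20: rhs = 0, matching y values: 0 (1 points).
  x = 21: rhs = 12, matching y values: 9, 14 (2 points).
  x = 22: rhs = 12, matching y values: 9, 14 (2 points).
Total affine count: 27.
Full point count |E(F_23)| = 27 + 1 = 28.
Hasse bound: |28 − (23+1)| = |4| = 4 ≤ 2√23 ≈ 9.5917 ✓.


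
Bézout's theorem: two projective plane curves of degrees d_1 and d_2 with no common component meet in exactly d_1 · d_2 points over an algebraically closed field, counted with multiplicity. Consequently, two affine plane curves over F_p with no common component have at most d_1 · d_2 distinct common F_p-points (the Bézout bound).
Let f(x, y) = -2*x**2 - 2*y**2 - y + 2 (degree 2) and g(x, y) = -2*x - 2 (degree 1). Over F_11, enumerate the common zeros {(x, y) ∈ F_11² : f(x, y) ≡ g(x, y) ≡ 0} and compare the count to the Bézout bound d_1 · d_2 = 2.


Common zeros: {(10, 0), (10, 5)}; count = 2; Bézout bound = 2.

deg(f) = 2, deg(g) = 1, so Bézout bound = 2.
Scan x ∈ F_11. For each x, list the y ∈ F_11 with f(x, y) ≡ 0 and those with g(x, y) ≡ 0 (mod 11); the common zeros in that column are the intersection.
  x = 0: f ≡ 0 at y ∈ ∅; g ≡ 0 at y ∈ ∅; common: ∅.
  x = 1: f ≡ 0 at y ∈ {0, 5}; g ≡ 0 at y ∈ ∅; common: ∅.
  x = 2: f ≡ 0 at y ∈ ∅; g ≡ 0 at y ∈ ∅; common: ∅.
  x = 3: f ≡ 0 at y ∈ {7, 9}; g ≡ 0 at y ∈ ∅; common: ∅.
  x = 4: f ≡ 0 at y ∈ {1, 4}; g ≡ 0 at y ∈ ∅; common: ∅.
  x = 5: f ≡ 0 at y ∈ ∅; g ≡ 0 at y ∈ ∅; common: ∅.
  x = 6: f ≡ 0 at y ∈ ∅; g ≡ 0 at y ∈ ∅; common: ∅.
  x = 7: f ≡ 0 at y ∈ {1, 4}; g ≡ 0 at y ∈ ∅; common: ∅.
  x = 8: f ≡ 0 at y ∈ {7, 9}; g ≡ 0 at y ∈ ∅; common: ∅.
  x = 9: f ≡ 0 at y ∈ ∅; g ≡ 0 at y ∈ ∅; common: ∅.
  x = 10: f ≡ 0 at y ∈ {0, 5}; g ≡ 0 at y ∈ {0, 1, 2, 3, 4, 5, 6, 7, 8, 9, 10}; common: {0, 5}.
Collecting: common zeros = {(10, 0), (10, 5)}, so the count is 2.
Comparison with the Bézout bound: 2 ≤ 2 = deg(f)·deg(g), as expected for curves with no common component (the bound is attained).


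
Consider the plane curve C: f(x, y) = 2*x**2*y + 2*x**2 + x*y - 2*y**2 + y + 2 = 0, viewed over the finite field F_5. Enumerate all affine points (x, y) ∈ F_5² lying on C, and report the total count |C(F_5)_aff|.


Affine F_5-points: {(2, 0), (2, 3), (3, 0), (3, 1), (4, 2), (4, 4)}; count = 6.

For each of the 25 pairs (x, y) ∈ F_5², evaluate f(x, y) mod 5. Record the zeros.
  x = 0: [0↦2, 1↦1, 2↦1, 3↦2, 4↦4]  zeros at y ∈ ∅
  x = 1: [0↦4, 1↦1, 2↦4, 3↦3, 4↦3]  zeros at y ∈ ∅
  x = 2: [0↦0, 1↦4, 2↦4, 3↦0, 4↦2]  zeros at y ∈ {0, 3}
  x = 3: [0↦0, 1↦0, 2↦1, 3↦3, 4↦1]  zeros at y ∈ {0, 1}
  x = 4: [0↦4, 1↦4, 2↦0, 3↦2, 4↦0]  zeros at y ∈ {2, 4}
Collecting zeros: affine points = {(2, 0), (2, 3), (3, 0), (3, 1), (4, 2), (4, 4)}.
Total count |C(F_5)_aff| = 6.


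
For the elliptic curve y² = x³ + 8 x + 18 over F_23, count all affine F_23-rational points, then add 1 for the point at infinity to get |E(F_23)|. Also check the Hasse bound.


Affine points = {(0, 8), (0, 15), (1, 2), (1, 21), (3, 0), (6, 11), (6, 12), (7, 7), (7, 16), (12, 5), (12, 18), (20, 6), (20, 17), (22, 3), (22, 20)}; affine count = 15; |E(F_23)| = 16.

Discriminant check: Δ ∝ 4a³ + 27b² = 4·8³ + 27·18² = 4·512 + 27·324 ≡ 9 (mod 23). Nonzero ⇒ E is nonsingular.
For each x ∈ F_23, compute rhs = x³ + 8·x + 18 mod 23, then count y ∈ F_23 with y² ≡ rhs.
  x = 0: rhs = 18, matching y values: 8, 15 (2 points).
  x = 1: rhs = 4, matching y values: 2, 21 (2 points).
  x = 2: rhs = 19, matching y values: none (0 points).
  x = 3: rhs = 0, matching y values: 0 (1 points).
  x = 4: rhs = 22, matching y values: none (0 points).
  x = 5: rhs = 22, matching y values: none (0 points).
  x = 6: rhs = 6, matching y values: 11, 12 (2 points).
  x = 7: rhs = 3, matching y values: 7, 16 (2 points).
  x = 8: rhs = 19, matching y values: none (0 points).
  x = 9: rhs = 14, matching y values: none (0 points).
  x = 10: rhs = 17, matching y values: none (0 points).
  x = 11: rhs = 11, matching y values: none (0 points).
  x = 12: rhs = 2, matching y values: 5, 18 (2 points).
  x = 13: rhs = 19, matching y values: none (0 points).
  x = 14: rhs = 22, matching y values: none (0 points).
  x = 15: rhs = 17, matching y values: none (0 points).
  x = 16: rhs = 10, matching y values: none (0 points).
  x = 17: rhs = 7, matching y values: none (0 points).
  x = 18: rhs = 14, matching y values: none (0 points).
  x = 19: rhs = 14, matching y values: none (0 points).
  x = 20: rhs = 13, matching y values: 6, 17 (2 points).
  x = 21: rhs = 17, matching y values: none (0 points).
  x = 22: rhs = 9, matching y values: 3, 20 (2 points).
Total affine count: 15.
Full point count |E(F_23)| = 15 + 1 = 16.
Hasse bound: |16 − (23+1)| = |-8| = 8 ≤ 2√23 ≈ 9.5917 ✓.


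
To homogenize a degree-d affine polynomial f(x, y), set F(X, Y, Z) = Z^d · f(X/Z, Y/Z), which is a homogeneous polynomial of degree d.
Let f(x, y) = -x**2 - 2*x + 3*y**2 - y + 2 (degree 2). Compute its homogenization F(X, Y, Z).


F(X, Y, Z) = -X**2 - 2*X*Z + 3*Y**2 - Y*Z + 2*Z**2

deg(f) = 2.
Substitute x = X/Z, y = Y/Z into f, then multiply by Z^2.
  monomial -1·x^2·y^0 ↦ -1·X^2·Y^0·Z^0.
  monomial -2·x^1·y^0 ↦ -2·X^1·Y^0·Z^1.
  monomial 3·x^0·y^2 ↦ 3·X^0·Y^2·Z^0.
  monomial -1·x^0·y^1 ↦ -1·X^0·Y^1·Z^1.
  monomial 2·x^0·y^0 ↦ 2·X^0·Y^0·Z^2.
Collecting: F(X, Y, Z) = -X**2 - 2*X*Z + 3*Y**2 - Y*Z + 2*Z**2.


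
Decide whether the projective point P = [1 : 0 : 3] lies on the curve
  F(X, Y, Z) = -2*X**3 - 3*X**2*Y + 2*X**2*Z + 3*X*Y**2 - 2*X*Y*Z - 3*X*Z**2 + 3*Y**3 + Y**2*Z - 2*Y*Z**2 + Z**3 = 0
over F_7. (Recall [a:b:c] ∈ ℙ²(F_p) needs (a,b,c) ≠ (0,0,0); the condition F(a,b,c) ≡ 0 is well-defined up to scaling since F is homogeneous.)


F(1,0,3) ≡ 4 (mod 7); P is NOT on the curve.

Evaluate F(1, 0, 3) term-by-term (mod 7).
  -2*X**3 ↦ -2·1·1·1 = -2
  -3*X**2*Y ↦ -3·1·0·1 = 0
  2*X**2*Z ↦ 2·1·1·3 = 6
  3*X*Y**2 ↦ 3·1·0·1 = 0
  -2*X*Y*Z ↦ -2·1·0·3 = 0
  -3*X*Z**2 ↦ -3·1·1·9 = -27
  3*Y**3 ↦ 3·1·0·1 = 0
  Y**2*Z ↦ 1·1·0·3 = 0
  -2*Y*Z**2 ↦ -2·1·0·9 = 0
  Z**3 ↦ 1·1·1·27 = 27
Sum: F(1, 0, 3) = (-2) + (0) + (6) + (0) + (0) + (-27) + (0) + (0) + (0) + (27) = 4.
Reducing mod 7: 4 ≡ 4 (mod 7).
Since F(a, b, c) ≡ 4 ≠ 0 (mod 7), P does NOT lie on the curve.


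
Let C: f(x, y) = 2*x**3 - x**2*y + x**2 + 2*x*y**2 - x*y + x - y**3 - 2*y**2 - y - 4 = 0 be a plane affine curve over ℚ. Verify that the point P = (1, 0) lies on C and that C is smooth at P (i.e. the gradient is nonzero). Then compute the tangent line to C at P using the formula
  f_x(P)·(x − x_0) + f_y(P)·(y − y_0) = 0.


Tangent line at P: 9*x - 3*y - 9 = 0.

Step 1: f(1, 0) = 0, so P lies on C.
Step 2: partial derivatives
  f_x(x, y) = 6*x**2 - 2*x*y + 2*x + 2*y**2 - y + 1, f_y(x, y) = -x**2 + 4*x*y - x - 3*y**2 - 4*y - 1.
  f_x(P) = 9, f_y(P) = -3 (gradient nonzero, so P is smooth).
Step 3: tangent line at P: 9·(x − 1) + -3·(y − 0) = 0.
Expanding: 9*x - 3*y - 9 = 0.
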